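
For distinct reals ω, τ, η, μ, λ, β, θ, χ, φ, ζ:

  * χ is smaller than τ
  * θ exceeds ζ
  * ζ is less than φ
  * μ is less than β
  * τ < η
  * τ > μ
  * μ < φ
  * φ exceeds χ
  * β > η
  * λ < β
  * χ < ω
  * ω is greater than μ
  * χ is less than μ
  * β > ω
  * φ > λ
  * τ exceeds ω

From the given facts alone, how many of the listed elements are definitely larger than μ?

5

From μ the given relations immediately reach ω, τ, φ, β.
From those, η — 5 in total.
No other element is forced above μ by the given relations, so the count is 5.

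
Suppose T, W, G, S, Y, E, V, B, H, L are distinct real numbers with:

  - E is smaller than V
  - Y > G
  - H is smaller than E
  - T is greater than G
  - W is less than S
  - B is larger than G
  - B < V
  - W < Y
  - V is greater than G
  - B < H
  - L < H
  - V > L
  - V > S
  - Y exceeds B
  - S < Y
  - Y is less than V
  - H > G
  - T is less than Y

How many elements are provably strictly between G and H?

1

Chaining upward from G reaches: T, B, Y, E, V.
Chaining downward from H reaches: L, B.
Strictly between G and H are those in both lists: B — 1 element.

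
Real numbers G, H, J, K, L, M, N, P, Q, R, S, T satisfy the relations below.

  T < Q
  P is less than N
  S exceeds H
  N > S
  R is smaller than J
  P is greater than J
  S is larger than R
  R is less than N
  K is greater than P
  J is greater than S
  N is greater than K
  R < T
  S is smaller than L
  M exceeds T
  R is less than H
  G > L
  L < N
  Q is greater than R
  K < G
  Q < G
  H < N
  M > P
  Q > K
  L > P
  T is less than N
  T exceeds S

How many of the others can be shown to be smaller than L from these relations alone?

From L the given relations immediately reach S, P.
From those, R, H, J — 5 in total.
Nothing else is reachable below L; 5 in all.

5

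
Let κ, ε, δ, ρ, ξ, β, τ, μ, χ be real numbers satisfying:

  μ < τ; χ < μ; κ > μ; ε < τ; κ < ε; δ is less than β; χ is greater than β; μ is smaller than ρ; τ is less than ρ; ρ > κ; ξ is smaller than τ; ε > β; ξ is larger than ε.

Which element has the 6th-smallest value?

The consecutive relations fix a unique order: δ < β < χ < μ < κ < ε < ξ < τ < ρ.
Counting 6 from the smallest end gives ε.

ε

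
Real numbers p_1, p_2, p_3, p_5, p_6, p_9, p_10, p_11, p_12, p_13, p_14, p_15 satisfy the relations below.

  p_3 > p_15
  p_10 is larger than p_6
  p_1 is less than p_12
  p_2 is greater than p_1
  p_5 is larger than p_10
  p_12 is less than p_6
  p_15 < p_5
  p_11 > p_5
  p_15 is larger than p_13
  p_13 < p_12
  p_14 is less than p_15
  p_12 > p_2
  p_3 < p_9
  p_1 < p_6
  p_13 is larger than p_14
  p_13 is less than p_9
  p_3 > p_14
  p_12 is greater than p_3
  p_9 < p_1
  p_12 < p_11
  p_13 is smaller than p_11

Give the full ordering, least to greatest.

p_14 < p_13 < p_15 < p_3 < p_9 < p_1 < p_2 < p_12 < p_6 < p_10 < p_5 < p_11

The consecutive links are each given: p_14 < p_13; p_13 < p_15; p_15 < p_3; p_3 < p_9; p_9 < p_1; p_1 < p_2; p_2 < p_12; p_12 < p_6; p_6 < p_10; p_10 < p_5; p_5 < p_11.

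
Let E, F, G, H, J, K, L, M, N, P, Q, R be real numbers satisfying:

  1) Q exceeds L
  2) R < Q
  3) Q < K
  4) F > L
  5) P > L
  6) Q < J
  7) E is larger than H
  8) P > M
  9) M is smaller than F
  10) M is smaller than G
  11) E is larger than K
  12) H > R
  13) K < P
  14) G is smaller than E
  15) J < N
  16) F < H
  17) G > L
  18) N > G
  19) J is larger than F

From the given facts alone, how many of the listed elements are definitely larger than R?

7

From R the given relations immediately reach Q, H.
From those, J, K, E — 5 in total.
From those, N, P — 7 in total.
Nothing else is reachable above R; 7 in all.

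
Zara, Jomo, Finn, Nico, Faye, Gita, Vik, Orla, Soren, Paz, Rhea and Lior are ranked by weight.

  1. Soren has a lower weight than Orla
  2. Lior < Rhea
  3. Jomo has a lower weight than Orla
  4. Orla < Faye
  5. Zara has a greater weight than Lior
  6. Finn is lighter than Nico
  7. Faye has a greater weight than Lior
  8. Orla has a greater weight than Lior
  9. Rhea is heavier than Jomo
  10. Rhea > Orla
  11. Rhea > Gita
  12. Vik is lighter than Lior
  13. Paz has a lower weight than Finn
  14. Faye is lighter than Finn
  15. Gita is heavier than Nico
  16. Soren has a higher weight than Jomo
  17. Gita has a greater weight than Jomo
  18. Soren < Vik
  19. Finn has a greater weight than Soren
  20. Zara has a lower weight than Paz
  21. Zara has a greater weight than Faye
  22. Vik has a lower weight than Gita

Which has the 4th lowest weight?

Chaining the given pairs: Jomo < Soren < Vik < Lior < Orla < Faye < Zara < Paz < Finn < Nico < Gita < Rhea.
The 4th smallest is Lior.

Lior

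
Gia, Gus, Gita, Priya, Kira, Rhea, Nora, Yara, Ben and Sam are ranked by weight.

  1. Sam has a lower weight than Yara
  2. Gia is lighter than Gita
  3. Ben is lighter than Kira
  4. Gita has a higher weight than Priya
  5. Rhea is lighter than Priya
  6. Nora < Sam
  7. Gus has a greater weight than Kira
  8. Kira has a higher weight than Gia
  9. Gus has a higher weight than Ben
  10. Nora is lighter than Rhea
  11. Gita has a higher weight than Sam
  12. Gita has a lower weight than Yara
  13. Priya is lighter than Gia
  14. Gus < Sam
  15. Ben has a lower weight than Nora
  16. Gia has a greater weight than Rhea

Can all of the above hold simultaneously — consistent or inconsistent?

Every relation is compatible with Ben < Nora < Rhea < Priya < Gia < Kira < Gus < Sam < Gita < Yara; the set is consistent.

consistent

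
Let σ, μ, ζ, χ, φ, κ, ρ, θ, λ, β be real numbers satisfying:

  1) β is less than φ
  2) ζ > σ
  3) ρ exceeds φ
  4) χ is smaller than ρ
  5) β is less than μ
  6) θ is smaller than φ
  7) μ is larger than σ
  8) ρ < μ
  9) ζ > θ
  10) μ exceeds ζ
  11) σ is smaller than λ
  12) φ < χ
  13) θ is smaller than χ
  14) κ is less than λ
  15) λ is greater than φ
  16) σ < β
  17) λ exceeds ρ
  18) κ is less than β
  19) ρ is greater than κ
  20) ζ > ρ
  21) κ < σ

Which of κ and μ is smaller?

κ

κ < σ < β < φ < χ < ρ < ζ < μ, by transitivity through σ, β, φ, χ, ρ, ζ.
So κ < μ; κ is the smaller of the two.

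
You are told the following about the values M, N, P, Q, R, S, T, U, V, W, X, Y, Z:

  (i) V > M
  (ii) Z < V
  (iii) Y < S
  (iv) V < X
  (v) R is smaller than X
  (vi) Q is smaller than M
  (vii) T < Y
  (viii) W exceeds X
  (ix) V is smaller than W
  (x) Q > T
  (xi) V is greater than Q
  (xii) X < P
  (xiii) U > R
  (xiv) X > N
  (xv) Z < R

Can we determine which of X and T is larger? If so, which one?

X

The relevant relations are T < Q; Q < M; M < V; V < X.
Chaining these gives T < Q < M < V < X.
So X is larger.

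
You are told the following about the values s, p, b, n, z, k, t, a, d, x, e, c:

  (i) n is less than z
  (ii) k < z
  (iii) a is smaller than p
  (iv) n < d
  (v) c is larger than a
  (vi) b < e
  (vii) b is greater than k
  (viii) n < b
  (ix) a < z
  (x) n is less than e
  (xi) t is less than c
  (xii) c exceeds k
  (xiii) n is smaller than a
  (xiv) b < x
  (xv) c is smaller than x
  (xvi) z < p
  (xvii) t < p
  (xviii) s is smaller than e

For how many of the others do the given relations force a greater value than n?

8

The elements the relations force above n are a, z, b, c, d, e, x, p — no chain reaches any other.
That is 8.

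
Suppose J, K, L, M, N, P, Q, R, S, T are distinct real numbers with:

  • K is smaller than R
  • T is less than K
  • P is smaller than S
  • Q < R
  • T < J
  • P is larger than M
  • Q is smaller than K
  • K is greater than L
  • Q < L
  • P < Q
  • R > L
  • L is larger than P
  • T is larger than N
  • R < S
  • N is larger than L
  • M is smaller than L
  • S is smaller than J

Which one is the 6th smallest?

T

The consecutive relations fix a unique order: M < P < Q < L < N < T < K < R < S < J.
The 6th smallest is T.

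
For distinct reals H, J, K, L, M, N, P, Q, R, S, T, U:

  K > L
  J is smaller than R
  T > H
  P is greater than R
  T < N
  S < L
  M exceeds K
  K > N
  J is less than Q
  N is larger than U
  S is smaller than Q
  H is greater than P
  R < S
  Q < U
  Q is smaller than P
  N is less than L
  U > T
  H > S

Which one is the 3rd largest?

L

Piecing the relations together gives one ordering: J < R < S < Q < P < H < T < U < N < L < K < M.
The 3rd largest is L.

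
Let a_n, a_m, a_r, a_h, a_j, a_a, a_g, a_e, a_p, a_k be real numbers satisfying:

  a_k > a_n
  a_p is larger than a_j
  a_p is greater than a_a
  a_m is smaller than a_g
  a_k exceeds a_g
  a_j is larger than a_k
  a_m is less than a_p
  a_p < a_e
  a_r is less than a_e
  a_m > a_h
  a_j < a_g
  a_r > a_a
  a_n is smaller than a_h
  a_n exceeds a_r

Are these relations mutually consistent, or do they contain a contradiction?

inconsistent

We have a_j < a_g stated directly, yet also a_g < a_k < a_j by chaining the others — so a_g < a_j. Contradiction.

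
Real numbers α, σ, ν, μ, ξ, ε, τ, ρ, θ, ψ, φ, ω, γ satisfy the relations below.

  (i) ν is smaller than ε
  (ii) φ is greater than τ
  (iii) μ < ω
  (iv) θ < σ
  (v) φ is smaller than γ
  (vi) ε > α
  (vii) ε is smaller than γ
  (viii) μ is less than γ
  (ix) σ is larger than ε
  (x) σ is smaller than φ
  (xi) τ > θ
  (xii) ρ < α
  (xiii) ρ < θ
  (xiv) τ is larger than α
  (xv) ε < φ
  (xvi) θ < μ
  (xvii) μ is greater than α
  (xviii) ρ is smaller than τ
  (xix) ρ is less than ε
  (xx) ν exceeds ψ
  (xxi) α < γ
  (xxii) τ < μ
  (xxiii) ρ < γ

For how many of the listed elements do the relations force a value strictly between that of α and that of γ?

The relations place α below γ. An element lies strictly between them when it is forced above α and also forced below γ.
Above α: {τ, ε, σ, μ, φ, ω}. Below γ: {ρ, θ, ψ, τ, ν, ε, σ, μ, φ}.
Intersection: {τ, ε, σ, μ, φ} — 5.

5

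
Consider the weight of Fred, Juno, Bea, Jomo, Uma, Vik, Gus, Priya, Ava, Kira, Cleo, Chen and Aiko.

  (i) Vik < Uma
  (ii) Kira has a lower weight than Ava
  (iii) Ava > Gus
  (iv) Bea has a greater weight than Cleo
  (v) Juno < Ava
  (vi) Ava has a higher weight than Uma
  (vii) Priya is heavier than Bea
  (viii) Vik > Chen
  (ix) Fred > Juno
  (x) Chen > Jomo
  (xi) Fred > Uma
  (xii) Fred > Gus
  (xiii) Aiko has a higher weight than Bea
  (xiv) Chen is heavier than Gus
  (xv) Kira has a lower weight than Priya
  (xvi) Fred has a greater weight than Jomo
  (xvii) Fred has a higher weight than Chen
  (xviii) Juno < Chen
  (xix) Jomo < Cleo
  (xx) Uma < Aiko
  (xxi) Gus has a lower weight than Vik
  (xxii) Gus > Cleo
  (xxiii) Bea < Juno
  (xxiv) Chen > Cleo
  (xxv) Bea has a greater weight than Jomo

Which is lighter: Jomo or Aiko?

Jomo

Jomo < Bea and Bea < Juno give Jomo < Juno.
With Juno < Chen: Jomo < Bea < Juno < Chen.
Then Chen < Vik extends the chain to Vik.
Then Vik < Uma extends the chain to Uma.
Then Uma < Aiko extends the chain to Aiko.
So Jomo < Aiko; Jomo is the lighter of the two.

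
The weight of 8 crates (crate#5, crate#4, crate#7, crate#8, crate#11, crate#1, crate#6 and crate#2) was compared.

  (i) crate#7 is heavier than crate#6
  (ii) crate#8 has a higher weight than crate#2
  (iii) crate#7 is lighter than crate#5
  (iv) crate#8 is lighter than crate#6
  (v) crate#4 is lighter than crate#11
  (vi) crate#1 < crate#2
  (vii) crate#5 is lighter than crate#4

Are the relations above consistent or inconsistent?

consistent

Every relation is compatible with crate#1 < crate#2 < crate#8 < crate#6 < crate#7 < crate#5 < crate#4 < crate#11; the set is consistent.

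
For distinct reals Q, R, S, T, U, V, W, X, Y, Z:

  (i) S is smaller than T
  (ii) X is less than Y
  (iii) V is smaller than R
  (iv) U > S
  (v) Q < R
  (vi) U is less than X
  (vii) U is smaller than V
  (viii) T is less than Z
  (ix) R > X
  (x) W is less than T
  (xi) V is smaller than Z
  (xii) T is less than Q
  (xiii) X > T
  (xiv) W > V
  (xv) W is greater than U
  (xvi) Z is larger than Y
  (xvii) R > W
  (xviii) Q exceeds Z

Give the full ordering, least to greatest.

S < U < V < W < T < X < Y < Z < Q < R

Nothing is placed below S, so it is least; from there S < U; U < V; V < W; W < T; T < X; X < Y; Y < Z; Z < Q; Q < R, each given directly.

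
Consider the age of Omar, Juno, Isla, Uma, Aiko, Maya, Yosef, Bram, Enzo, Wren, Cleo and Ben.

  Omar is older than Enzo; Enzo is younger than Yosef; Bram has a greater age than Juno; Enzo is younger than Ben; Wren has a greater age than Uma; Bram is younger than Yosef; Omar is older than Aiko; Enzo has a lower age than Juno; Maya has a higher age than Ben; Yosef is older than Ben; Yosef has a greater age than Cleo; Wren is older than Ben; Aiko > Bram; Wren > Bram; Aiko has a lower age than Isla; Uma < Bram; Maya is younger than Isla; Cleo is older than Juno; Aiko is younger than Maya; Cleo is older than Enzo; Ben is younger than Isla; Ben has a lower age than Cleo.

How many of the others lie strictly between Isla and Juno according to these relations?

Chaining upward from Juno reaches: Bram, Cleo, Yosef, Aiko, Maya, Wren, Omar.
Chaining downward from Isla reaches: Enzo, Ben, Uma, Bram, Aiko, Maya.
Strictly between Juno and Isla are those in both lists: Bram, Aiko, Maya — 3 elements.

3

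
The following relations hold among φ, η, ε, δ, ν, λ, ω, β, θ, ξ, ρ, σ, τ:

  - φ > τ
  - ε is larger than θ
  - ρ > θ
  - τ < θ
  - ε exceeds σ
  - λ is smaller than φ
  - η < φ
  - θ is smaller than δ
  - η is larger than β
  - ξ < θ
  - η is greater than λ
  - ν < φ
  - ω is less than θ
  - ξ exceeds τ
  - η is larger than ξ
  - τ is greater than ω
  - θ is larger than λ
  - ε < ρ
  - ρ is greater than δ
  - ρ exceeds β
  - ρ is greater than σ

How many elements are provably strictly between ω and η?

2

The relations place ω below η. An element lies strictly between them when it is forced above ω and also forced below η.
Above ω: {τ, ξ, θ, ε, δ, φ, ρ}. Below η: {τ, β, λ, ξ}.
Intersection: {τ, ξ} — 2.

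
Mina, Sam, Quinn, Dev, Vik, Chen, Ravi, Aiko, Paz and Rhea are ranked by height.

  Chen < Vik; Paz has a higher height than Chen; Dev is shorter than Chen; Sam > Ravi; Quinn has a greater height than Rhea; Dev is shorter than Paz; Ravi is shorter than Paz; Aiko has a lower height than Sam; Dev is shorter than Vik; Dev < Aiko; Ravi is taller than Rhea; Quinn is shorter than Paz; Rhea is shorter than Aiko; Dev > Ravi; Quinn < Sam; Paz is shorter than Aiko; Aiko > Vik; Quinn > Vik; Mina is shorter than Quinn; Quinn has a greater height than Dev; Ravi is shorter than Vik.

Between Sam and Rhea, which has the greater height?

Chaining the given relations: Rhea < Ravi < Dev < Chen < Vik < Quinn < Paz < Aiko < Sam.
So Rhea < Sam; Sam is the taller of the two.

Sam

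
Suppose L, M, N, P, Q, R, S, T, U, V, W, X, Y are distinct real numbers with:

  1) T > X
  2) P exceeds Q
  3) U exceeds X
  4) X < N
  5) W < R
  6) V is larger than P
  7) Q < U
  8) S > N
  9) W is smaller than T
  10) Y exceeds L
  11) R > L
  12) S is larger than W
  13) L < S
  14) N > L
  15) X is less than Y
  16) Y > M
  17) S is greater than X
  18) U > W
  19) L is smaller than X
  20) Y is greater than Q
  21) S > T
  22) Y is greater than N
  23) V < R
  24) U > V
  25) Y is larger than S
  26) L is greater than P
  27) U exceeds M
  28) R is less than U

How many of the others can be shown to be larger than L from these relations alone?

The elements the relations force above L are R, X, T, N, S, U, Y — no chain reaches any other.
That is 7.

7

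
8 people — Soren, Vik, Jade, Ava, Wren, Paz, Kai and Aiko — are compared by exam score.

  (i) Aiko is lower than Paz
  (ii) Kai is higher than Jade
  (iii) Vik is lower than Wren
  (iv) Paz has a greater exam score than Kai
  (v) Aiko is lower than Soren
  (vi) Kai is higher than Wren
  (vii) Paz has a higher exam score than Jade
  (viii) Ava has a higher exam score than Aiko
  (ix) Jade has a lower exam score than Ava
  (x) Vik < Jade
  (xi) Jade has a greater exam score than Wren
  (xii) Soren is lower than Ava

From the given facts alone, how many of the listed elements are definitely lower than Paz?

The elements the relations force below Paz are Vik, Wren, Aiko, Jade, Kai — no chain reaches any other.
That is 5.

5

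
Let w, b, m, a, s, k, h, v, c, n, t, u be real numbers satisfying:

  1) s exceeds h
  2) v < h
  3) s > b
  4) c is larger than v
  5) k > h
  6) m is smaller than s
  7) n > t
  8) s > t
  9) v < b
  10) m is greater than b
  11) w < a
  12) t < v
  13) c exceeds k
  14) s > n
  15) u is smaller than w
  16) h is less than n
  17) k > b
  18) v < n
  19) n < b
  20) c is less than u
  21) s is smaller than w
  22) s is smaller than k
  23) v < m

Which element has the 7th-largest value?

The consecutive relations fix a unique order: t < v < h < n < b < m < s < k < c < u < w < a.
Counting 7 from the largest end gives m.

m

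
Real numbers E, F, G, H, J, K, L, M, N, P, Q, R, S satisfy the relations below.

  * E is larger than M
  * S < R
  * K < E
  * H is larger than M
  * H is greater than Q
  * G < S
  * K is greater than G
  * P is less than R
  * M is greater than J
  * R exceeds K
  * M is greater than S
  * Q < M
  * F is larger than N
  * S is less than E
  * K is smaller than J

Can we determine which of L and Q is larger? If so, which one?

undetermined

Following every chain through Q: above Q we get M, H, E.
L is not reached, and no chain runs the other way from L to Q.
So the given relations leave the order of Q and L undetermined.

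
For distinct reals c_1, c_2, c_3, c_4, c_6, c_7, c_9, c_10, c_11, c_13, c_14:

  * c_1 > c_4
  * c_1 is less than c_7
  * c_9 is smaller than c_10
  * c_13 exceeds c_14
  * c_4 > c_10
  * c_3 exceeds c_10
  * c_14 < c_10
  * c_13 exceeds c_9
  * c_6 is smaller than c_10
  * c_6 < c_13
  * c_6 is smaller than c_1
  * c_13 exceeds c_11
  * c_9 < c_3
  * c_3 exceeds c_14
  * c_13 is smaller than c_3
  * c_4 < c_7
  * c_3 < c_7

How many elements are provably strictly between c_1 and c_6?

2

Chaining upward from c_6 reaches: c_10, c_13, c_3, c_4, c_7.
Chaining downward from c_1 reaches: c_14, c_9, c_10, c_4.
Strictly between c_6 and c_1 are those in both lists: c_10, c_4 — 2 elements.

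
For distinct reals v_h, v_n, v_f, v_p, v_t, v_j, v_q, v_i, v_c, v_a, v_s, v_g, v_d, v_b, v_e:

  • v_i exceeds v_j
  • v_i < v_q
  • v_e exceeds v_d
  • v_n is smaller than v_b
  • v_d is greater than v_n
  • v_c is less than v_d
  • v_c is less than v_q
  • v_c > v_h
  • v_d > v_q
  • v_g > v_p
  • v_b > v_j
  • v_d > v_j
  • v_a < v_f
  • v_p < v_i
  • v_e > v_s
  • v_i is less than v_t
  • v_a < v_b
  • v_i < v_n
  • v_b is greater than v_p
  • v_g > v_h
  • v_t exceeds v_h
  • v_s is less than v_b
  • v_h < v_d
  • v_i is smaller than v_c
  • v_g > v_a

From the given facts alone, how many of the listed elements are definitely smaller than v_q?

Directly below v_q: v_i, v_c.
One step further: v_j, v_p, v_h (5 so far).
No other element is forced below v_q by the given relations, so the count is 5.

5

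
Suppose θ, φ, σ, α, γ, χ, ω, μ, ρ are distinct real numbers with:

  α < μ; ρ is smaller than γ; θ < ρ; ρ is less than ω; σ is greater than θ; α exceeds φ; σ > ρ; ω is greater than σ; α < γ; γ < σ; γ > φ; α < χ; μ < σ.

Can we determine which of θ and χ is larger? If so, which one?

Following every chain through θ: above θ we get ρ, γ, σ, ω.
χ is not reached, and no chain runs the other way from χ to θ.
So the given relations leave the order of θ and χ undetermined.

undetermined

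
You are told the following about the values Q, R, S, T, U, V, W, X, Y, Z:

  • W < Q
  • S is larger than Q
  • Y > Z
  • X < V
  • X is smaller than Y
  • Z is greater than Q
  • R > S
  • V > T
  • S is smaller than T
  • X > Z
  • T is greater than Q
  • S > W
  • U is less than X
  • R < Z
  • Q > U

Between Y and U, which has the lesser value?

Link the given pairs in sequence: U < Q; Q < S; S < R; R < Z; Z < X; X < Y.
Chaining these gives U < Q < S < R < Z < X < Y.
So U < Y; U is the smaller of the two.

U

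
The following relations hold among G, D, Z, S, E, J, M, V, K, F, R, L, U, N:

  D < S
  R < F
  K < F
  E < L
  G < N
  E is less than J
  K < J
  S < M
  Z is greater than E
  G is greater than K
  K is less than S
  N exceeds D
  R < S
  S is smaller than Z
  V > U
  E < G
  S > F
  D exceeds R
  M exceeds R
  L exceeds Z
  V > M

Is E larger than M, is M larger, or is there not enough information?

undetermined

Following every chain through E: above E we get J, G, N, Z, L.
M is not reached, and no chain runs the other way from M to E.
So the given relations leave the order of E and M undetermined.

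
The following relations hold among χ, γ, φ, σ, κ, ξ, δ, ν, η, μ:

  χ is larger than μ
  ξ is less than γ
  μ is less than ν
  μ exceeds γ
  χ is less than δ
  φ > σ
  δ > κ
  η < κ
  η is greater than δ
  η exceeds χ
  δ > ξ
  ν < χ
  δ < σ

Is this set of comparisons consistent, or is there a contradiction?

inconsistent

Chaining the given relations yields η < κ < δ, so η < δ. But one relation states δ < η. These cannot both hold.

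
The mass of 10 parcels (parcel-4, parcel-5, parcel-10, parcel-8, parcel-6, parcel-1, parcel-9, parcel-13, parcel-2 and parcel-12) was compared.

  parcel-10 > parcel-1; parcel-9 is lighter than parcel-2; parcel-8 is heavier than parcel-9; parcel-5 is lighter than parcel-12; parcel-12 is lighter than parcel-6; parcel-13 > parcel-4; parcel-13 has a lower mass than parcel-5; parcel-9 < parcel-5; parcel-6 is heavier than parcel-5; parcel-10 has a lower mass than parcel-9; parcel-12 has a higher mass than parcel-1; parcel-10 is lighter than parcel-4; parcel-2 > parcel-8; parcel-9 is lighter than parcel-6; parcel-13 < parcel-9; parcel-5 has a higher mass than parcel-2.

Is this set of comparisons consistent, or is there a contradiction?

consistent

The single ordering parcel-1 < parcel-10 < parcel-4 < parcel-13 < parcel-9 < parcel-8 < parcel-2 < parcel-5 < parcel-12 < parcel-6 satisfies every listed relation, so no contradiction arises.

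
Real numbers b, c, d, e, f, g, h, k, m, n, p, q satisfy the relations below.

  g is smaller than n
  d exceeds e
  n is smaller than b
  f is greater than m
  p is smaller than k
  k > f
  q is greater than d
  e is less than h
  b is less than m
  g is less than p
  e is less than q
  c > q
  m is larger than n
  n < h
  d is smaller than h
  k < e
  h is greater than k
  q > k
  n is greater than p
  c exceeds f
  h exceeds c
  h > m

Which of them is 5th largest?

The consecutive relations fix a unique order: g < p < n < b < m < f < k < e < d < q < c < h.
Counting 5 from the largest end gives e.

e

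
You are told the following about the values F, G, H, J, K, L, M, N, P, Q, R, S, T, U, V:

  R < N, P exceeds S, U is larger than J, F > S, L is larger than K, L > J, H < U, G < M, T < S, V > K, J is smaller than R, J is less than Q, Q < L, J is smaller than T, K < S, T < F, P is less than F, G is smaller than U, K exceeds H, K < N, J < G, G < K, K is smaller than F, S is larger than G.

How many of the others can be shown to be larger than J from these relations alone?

The elements the relations force above J are Q, G, R, K, T, U, M, L, S, P, V, F, N — no chain reaches any other.
That is 13.

13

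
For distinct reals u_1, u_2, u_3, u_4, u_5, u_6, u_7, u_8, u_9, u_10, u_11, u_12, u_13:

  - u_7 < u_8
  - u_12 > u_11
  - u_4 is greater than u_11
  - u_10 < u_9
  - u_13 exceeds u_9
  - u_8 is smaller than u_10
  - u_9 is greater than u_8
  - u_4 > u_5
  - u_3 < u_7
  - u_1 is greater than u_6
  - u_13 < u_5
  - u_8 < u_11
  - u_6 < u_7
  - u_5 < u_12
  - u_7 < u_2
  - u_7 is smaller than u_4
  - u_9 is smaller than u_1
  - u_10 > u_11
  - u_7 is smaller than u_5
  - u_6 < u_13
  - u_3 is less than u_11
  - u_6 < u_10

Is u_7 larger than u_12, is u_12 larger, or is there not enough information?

u_12

Chaining the given relations: u_7 < u_8 < u_11 < u_10 < u_9 < u_13 < u_5 < u_12.
So u_12 is larger.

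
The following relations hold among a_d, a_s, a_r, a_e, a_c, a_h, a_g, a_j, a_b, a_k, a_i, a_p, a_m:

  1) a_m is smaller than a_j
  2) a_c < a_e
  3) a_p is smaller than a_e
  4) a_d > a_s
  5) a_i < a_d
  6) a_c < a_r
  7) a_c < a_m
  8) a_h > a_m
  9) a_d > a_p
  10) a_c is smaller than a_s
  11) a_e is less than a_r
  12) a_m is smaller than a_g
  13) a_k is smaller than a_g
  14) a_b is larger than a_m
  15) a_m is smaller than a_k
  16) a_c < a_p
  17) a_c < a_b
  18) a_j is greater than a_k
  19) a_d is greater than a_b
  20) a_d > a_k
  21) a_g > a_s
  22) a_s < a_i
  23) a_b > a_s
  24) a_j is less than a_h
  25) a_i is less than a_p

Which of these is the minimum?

Chaining upward from a_c: directly above it, a_s, a_m, a_p, a_e, a_r, a_b; then a_i, a_k, a_j, a_h, a_g, a_d.
That covers every other element, and nothing is given below a_c, so a_c is the minimum.

a_c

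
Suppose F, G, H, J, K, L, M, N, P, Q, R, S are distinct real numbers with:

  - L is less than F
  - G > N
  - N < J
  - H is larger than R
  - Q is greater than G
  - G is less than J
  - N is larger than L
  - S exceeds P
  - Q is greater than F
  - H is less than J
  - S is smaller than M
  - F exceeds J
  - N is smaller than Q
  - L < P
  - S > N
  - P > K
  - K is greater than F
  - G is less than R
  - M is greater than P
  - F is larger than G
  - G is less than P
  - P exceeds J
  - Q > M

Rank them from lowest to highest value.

L < N < G < R < H < J < F < K < P < S < M < Q

Each adjacent pair is fixed by a given relation: L < N; N < G; G < R; R < H; H < J; J < F; F < K; K < P; P < S; S < M; M < Q. Chaining them end to end gives the full order.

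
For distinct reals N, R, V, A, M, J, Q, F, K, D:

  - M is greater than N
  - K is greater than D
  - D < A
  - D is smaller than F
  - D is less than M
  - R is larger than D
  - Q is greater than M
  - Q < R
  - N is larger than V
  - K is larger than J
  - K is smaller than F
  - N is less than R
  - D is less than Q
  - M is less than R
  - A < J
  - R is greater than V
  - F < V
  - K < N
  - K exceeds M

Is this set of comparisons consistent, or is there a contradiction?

inconsistent

Chaining the given relations yields K < F < V < N < M, so K < M. But one relation states M < K. These cannot both hold.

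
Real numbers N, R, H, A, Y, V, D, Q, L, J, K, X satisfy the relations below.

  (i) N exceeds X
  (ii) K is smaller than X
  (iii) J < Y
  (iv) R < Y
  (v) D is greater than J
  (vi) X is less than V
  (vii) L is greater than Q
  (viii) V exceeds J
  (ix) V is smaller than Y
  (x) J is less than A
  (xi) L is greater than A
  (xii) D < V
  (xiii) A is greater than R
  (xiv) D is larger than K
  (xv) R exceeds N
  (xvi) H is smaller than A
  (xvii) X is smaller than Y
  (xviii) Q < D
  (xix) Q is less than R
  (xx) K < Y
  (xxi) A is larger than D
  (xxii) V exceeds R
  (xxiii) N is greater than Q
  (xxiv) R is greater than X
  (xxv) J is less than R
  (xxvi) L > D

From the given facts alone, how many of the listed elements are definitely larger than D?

4

Directly above D: A, V, L.
One step further: Y (4 so far).
Nothing else is reachable above D; 4 in all.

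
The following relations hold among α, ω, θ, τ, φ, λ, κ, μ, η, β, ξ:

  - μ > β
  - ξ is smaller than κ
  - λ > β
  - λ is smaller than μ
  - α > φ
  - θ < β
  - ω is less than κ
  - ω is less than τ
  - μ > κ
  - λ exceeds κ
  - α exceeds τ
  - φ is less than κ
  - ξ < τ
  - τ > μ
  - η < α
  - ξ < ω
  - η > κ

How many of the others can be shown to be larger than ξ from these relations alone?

7

The elements the relations force above ξ are ω, κ, λ, η, μ, τ, α — no chain reaches any other.
That is 7.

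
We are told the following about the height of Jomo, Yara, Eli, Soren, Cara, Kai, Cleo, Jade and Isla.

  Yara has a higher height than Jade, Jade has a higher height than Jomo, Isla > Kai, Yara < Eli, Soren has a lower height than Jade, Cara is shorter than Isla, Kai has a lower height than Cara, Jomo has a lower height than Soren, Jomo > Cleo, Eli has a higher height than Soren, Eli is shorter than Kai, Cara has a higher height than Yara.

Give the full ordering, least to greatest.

Cleo < Jomo < Soren < Jade < Yara < Eli < Kai < Cara < Isla

The consecutive links are each given: Cleo < Jomo; Jomo < Soren; Soren < Jade; Jade < Yara; Yara < Eli; Eli < Kai; Kai < Cara; Cara < Isla.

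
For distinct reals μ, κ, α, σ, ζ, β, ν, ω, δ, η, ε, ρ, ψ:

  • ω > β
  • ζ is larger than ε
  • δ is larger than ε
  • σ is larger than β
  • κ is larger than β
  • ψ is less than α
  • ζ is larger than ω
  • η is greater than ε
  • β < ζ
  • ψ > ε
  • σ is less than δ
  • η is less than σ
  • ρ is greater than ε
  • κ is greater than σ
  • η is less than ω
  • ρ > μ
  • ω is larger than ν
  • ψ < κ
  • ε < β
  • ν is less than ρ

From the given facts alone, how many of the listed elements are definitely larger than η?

5

Directly above η: ω, σ.
One step further: ζ, κ, δ (5 so far).
No other element is forced above η by the given relations, so the count is 5.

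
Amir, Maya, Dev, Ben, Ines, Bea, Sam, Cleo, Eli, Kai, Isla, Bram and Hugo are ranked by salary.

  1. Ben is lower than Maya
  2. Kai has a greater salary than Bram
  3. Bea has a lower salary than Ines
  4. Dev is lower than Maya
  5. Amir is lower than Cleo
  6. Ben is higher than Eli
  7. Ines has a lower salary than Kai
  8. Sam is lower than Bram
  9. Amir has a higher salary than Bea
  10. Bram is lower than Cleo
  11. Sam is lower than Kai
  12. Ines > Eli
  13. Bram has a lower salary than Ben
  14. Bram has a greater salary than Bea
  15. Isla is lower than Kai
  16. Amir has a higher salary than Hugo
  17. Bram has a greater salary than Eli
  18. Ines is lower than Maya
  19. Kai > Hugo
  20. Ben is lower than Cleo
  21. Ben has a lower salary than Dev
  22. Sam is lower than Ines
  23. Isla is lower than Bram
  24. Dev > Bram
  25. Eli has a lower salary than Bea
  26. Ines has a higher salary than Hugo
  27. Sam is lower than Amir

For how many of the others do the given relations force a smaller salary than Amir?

4

From Amir the given relations immediately reach Sam, Hugo, Bea.
From those, Eli — 4 in total.
Nothing else is reachable below Amir; 4 in all.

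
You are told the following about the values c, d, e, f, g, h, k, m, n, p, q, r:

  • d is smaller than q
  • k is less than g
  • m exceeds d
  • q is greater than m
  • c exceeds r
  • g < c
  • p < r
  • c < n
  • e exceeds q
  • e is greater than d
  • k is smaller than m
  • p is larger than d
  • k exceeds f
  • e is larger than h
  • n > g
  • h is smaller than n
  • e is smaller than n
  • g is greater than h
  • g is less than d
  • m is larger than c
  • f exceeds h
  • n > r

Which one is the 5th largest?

The consecutive relations fix a unique order: h < f < k < g < d < p < r < c < m < q < e < n.
Counting 5 from the largest end gives c.

c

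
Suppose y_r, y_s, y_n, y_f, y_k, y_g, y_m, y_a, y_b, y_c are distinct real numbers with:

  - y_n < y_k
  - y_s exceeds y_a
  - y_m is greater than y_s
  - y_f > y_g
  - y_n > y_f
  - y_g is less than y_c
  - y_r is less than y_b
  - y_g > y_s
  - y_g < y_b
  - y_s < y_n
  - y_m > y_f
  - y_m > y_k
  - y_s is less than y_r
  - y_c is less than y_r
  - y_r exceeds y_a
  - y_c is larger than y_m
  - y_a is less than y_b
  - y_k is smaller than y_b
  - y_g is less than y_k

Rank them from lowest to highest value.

y_a < y_s < y_g < y_f < y_n < y_k < y_m < y_c < y_r < y_b

Nothing is placed below y_a, so it is least; from there y_a < y_s; y_s < y_g; y_g < y_f; y_f < y_n; y_n < y_k; y_k < y_m; y_m < y_c; y_c < y_r; y_r < y_b, each given directly.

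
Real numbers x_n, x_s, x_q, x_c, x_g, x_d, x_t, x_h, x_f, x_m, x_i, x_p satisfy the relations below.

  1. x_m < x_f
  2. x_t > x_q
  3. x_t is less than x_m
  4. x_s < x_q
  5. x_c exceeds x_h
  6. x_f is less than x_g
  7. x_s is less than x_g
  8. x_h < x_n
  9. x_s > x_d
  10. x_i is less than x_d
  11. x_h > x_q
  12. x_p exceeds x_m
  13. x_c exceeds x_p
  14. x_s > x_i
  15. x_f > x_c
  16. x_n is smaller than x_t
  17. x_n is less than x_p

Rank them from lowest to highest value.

Nothing is placed below x_i, so it is least; from there x_i < x_d; x_d < x_s; x_s < x_q; x_q < x_h; x_h < x_n; x_n < x_t; x_t < x_m; x_m < x_p; x_p < x_c; x_c < x_f; x_f < x_g, each given directly.

x_i < x_d < x_s < x_q < x_h < x_n < x_t < x_m < x_p < x_c < x_f < x_g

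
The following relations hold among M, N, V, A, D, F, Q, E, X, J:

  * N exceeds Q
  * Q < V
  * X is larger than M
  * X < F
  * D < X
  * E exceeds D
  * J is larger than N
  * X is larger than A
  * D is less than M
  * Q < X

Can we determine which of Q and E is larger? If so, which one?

Following every chain through Q: above Q we get V, N, X, J, F.
E is not reached, and no chain runs the other way from E to Q.
So the given relations leave the order of Q and E undetermined.

undetermined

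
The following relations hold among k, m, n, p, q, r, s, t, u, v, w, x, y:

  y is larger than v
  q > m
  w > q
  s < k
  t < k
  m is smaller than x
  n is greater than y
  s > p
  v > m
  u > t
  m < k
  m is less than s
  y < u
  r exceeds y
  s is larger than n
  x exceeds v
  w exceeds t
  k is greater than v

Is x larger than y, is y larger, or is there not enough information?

Following every chain through y: above y we get n, s, u, k, r; below y we get m, v.
x is not reached, and no chain runs the other way from x to y.
So the given relations leave the order of y and x undetermined.

undetermined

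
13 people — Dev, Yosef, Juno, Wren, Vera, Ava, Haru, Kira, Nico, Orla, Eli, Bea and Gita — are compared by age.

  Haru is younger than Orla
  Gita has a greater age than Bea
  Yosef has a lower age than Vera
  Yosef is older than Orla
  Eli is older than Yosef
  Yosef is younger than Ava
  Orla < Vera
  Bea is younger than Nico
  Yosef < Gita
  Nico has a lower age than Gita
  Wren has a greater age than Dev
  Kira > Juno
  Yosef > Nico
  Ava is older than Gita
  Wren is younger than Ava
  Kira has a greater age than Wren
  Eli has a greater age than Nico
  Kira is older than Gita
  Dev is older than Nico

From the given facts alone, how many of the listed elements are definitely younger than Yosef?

4

The elements the relations force below Yosef are Bea, Nico, Haru, Orla — no chain reaches any other.
That is 4.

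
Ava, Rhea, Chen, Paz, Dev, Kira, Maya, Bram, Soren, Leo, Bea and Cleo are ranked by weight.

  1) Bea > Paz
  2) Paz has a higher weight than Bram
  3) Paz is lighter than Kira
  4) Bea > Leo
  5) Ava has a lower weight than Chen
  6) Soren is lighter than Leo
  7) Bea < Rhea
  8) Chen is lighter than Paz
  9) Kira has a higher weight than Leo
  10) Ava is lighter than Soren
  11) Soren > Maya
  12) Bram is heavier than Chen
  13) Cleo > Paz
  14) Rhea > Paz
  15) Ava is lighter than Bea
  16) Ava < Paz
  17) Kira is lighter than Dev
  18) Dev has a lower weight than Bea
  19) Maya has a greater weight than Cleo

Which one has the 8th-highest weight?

Cleo

Piecing the relations together gives one ordering: Ava < Chen < Bram < Paz < Cleo < Maya < Soren < Leo < Kira < Dev < Bea < Rhea.
Counting 8 from the largest end gives Cleo.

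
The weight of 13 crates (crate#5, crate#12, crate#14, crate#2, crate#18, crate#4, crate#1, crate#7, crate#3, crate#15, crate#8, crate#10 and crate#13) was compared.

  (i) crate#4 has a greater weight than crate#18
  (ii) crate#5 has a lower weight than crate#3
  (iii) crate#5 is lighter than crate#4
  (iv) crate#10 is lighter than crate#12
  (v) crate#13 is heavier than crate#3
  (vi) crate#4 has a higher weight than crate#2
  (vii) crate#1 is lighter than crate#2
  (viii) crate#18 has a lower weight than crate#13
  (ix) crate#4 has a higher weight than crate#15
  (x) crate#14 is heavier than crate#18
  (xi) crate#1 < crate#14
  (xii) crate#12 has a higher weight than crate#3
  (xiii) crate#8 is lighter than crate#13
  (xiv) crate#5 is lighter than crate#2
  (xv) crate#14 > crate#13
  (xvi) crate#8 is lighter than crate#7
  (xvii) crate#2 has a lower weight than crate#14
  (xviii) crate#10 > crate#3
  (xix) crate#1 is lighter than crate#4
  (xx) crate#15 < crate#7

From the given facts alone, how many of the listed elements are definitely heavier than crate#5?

7

From crate#5 the given relations immediately reach crate#3, crate#2, crate#4.
From those, crate#10, crate#12, crate#13, crate#14 — 7 in total.
Nothing else is reachable above crate#5; 7 in all.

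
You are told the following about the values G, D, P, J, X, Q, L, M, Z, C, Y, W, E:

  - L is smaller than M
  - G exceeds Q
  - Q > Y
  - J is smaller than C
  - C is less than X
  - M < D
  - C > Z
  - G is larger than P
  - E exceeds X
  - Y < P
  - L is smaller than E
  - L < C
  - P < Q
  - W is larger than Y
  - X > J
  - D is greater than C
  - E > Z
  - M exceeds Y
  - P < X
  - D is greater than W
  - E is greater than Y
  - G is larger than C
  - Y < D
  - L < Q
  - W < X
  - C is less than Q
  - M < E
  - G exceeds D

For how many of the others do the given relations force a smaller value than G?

10

Directly below G: P, C, Q, D.
One step further: Y, J, L, Z, W, M (10 so far).
No other element is forced below G by the given relations, so the count is 10.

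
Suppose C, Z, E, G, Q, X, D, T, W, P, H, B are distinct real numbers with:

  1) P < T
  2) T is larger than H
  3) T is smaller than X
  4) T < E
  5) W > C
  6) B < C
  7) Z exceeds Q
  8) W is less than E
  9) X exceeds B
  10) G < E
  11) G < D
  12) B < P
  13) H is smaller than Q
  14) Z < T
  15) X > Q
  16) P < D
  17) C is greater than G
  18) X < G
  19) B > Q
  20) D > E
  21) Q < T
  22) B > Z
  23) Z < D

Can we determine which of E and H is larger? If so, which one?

E

The relevant relations are H < Q; Q < Z; Z < B; B < P; P < T; T < X; X < G; G < C; C < W; W < E.
Together: H < Q < Z < B < P < T < X < G < C < W < E.
So E is larger.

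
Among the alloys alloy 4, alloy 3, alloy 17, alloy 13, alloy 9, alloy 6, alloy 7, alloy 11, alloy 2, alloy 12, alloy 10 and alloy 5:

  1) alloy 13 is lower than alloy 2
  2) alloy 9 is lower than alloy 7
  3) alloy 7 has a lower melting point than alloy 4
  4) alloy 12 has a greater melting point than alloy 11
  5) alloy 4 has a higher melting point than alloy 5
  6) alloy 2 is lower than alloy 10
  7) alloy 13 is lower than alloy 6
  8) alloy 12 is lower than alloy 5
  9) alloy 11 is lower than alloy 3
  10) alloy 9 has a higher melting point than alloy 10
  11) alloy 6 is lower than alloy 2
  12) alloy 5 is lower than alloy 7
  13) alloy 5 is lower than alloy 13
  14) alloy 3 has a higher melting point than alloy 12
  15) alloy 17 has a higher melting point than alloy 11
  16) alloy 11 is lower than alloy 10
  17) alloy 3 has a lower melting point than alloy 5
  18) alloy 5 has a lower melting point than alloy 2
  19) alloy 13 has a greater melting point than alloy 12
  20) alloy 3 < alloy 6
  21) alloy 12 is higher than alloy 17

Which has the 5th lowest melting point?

The consecutive relations fix a unique order: alloy 11 < alloy 17 < alloy 12 < alloy 3 < alloy 5 < alloy 13 < alloy 6 < alloy 2 < alloy 10 < alloy 9 < alloy 7 < alloy 4.
Counting 5 from the smallest end gives alloy 5.

alloy 5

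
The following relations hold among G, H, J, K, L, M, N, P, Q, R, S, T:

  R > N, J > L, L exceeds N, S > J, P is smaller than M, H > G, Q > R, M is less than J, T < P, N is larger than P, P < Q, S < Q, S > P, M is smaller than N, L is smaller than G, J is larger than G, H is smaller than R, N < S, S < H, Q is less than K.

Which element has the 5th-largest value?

Chaining the given pairs: T < P < M < N < L < G < J < S < H < R < Q < K.
The 5th largest is S.

S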